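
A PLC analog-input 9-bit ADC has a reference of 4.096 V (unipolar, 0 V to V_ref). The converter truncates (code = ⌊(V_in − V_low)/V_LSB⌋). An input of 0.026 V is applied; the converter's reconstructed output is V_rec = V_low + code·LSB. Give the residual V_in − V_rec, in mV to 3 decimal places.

2.000 mV

LSB = 4.096/2^9 = 8.000 mV.
Scaled input = 3.2500 LSBs, so code = 3.
Code 3 maps back to 0 + 3×0.008 V = 0.024 V.
Error = 0.026 − 0.024 = 0.002 V = 2.000 mV.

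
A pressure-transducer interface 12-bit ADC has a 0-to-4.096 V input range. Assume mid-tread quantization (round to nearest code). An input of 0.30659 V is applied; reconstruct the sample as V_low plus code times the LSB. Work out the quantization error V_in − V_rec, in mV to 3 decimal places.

-0.410 mV

LSB = 4.096/2^12 = 1.000 mV.
(V_in − V_low)/LSB = (0.30659 − 0)/0.001 = 306.5900 → code 307 (round).
V_rec = 0 + 307·0.001 = 0.307 V.
V_in − V_rec = -0.00041 V = -0.410 mV.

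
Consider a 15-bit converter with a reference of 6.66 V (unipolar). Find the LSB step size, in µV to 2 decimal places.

Full-scale span = 6.66 V.
LSB = 6.66 / 2^15 = 6.66 / 32768 = 0.000203247 V = 203.25 µV.

203.25 µV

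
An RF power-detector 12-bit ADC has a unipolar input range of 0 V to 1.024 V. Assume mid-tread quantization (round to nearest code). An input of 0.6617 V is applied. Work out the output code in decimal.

code 2647

Full-scale span = 1.024 V; LSB = 1.024/2^12 = 250.00 µV.
(V_in − V_low)/LSB = (0.6617 − 0) / 0.00025 = 2646.800.
So the output code is 2647.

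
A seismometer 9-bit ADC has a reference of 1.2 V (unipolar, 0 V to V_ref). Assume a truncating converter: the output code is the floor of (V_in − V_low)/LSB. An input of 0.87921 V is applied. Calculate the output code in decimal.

code 375

With 512 levels over 1.2 V, one step is 2.344 mV.
Input sits at 375.130 steps above V_low.
⌊·⌋(375.130) = 375.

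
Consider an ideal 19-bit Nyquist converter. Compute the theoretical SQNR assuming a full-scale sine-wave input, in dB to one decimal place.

SNR ≈ 6.02·N + 1.76 dB = 6.02·19 + 1.76 = 116.14 dB.

116.1 dB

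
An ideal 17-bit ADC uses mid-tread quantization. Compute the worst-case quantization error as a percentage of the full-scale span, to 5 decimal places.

Rounding → worst-case error = ½ LSB = V_FS/2^18, so 100/262144 = 0.00038147 % of full scale.

0.00038 %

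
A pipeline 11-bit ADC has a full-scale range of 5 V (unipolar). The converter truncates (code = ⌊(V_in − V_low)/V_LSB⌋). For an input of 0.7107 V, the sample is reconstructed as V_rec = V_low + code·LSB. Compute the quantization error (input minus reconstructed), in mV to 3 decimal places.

LSB = 5/2^11 = 2.441 mV.
(0.7107 − 0)/0.00244141 = 291.1027; ⌊·⌋ gives code 291.
V_rec = 0 + 291·0.00244141 = 0.71044922 V.
Difference: 0.000250781 V → 0.251 mV.

0.251 mV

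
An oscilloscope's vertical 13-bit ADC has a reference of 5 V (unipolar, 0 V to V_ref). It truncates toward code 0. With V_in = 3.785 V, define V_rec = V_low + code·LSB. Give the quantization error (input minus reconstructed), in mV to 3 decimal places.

0.210 mV

Step size: 5 V ÷ 2^13 = 0.610 mV.
(3.785 − 0)/0.000610352 = 6201.3440; ⌊·⌋ gives code 6201.
V_rec = 0 + 6201·0.000610352 = 3.78479 V.
V_in − V_rec = 0.000209961 V = 0.210 mV.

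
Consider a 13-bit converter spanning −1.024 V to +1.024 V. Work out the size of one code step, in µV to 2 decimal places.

250.00 µV

Full-scale span = 2.048 V.
LSB = 2.048 / 2^13 = 2.048 / 8192 = 0.00025 V = 250.00 µV.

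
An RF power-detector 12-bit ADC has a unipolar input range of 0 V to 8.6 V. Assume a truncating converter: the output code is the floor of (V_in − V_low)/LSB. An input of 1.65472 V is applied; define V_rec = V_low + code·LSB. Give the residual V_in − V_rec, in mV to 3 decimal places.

LSB = 8.6/2^12 = 2.100 mV.
(V_in − V_low)/LSB = (1.65472 − 0)/0.00209961 = 788.1085 → code 788 (floor).
V_rec = 0 + 788·0.00209961 = 1.6544922 V.
V_in − V_rec = 0.000227812 V = 0.228 mV.

0.228 mV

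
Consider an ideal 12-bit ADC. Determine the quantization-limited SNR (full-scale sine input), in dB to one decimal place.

SNR ≈ 6.02·N + 1.76 dB = 6.02·12 + 1.76 = 74.00 dB.

74.0 dB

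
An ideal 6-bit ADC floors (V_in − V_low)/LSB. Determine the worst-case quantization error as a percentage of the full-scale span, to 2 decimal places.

Truncating → worst-case error = 1 LSB = V_FS/2^6, so 100/64 = 1.5625 % of full scale.

1.56 %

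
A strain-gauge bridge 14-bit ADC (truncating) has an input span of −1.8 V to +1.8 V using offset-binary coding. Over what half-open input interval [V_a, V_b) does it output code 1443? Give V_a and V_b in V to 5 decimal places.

LSB = 3.6/2^14 = 219.73 µV.
V_a = V_low + 1443·LSB = -1.48293 V; V_b = V_low + 1444·LSB = -1.48271 V.

[-1.48293 V, -1.48271 V)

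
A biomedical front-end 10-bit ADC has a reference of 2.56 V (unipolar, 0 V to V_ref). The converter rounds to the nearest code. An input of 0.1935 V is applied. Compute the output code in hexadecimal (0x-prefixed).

With 1024 levels over 2.56 V, one step is 2.500 mV.
Input sits at 77.400 steps above V_low.
So the output code is 77.
In hexadecimal (0x-prefixed): 0x4D.

code 0x4D (decimal 77)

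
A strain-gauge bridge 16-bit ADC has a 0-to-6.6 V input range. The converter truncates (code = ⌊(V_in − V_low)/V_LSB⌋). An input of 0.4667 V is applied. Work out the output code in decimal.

Full-scale span = 6.6 V; LSB = 6.6/2^16 = 100.71 µV.
(V_in − V_low)/LSB = (0.4667 − 0) / 0.000100708 = 4634.190.
So the output code is 4634.

code 4634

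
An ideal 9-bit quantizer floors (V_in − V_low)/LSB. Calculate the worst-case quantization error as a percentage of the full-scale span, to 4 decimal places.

Truncating → worst-case error = 1 LSB = V_FS/2^9, so 100/512 = 0.195312 % of full scale.

0.1953 %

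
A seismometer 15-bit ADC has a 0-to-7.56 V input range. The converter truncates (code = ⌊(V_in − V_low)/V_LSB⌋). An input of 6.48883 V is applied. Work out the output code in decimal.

Full-scale span = 7.56 V; LSB = 7.56/2^15 = 230.71 µV.
Input sits at 28125.130 steps above V_low.
Floor → code 28125.

code 28125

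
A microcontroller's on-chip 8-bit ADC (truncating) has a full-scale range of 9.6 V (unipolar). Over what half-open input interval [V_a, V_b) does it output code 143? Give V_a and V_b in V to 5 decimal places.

LSB = 9.6/2^8 = 37.500 mV.
V_a = V_low + 143·LSB = 5.3625 V; V_b = V_low + 144·LSB = 5.4 V.

[5.36250 V, 5.40000 V)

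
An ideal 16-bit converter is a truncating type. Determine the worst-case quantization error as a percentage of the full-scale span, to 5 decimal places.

0.00153 %

Truncating → worst-case error = 1 LSB = V_FS/2^16, so 100/65536 = 0.00152588 % of full scale.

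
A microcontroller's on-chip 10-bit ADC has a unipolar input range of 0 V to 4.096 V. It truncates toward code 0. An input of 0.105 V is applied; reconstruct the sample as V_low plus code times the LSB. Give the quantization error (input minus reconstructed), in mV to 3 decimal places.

1.000 mV

Step size: 4.096 V ÷ 2^10 = 4.000 mV.
(0.105 − 0)/0.004 = 26.2500; ⌊·⌋ gives code 26.
Code 26 maps back to 0 + 26×0.004 V = 0.104 V.
Difference: 0.001 V → 1.000 mV.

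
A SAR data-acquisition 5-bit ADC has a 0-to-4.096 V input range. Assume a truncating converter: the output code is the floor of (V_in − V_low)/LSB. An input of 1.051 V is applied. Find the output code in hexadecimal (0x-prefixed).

With 32 levels over 4.096 V, one step is 128.000 mV.
(V_in − V_low)/LSB = (1.051 − 0) / 0.128 = 8.211.
Floor → code 8.
In hexadecimal (0x-prefixed): 0x8.

code 0x8 (decimal 8)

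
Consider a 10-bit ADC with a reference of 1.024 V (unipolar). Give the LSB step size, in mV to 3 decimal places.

1.000 mV

Full-scale span = 1.024 V.
LSB = 1.024 / 2^10 = 1.024 / 1024 = 0.001 V = 1.000 mV.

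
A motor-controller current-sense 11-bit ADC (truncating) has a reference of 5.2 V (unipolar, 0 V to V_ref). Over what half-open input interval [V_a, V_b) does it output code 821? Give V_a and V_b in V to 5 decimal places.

[2.08457 V, 2.08711 V)

LSB = 5.2/2^11 = 2.539 mV.
V_a = V_low + 821·LSB = 2.08457 V; V_b = V_low + 822·LSB = 2.08711 V.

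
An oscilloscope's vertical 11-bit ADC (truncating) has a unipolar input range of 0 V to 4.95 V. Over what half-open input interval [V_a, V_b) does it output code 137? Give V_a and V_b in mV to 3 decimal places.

LSB = 4.95/2^11 = 2.417 mV.
V_a = V_low + 137·LSB = 0.331128 V; V_b = V_low + 138·LSB = 0.333545 V.

[331.128 mV, 333.545 mV)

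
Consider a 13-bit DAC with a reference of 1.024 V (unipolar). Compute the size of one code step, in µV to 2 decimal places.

125.00 µV

Full-scale span = 1.024 V.
LSB = 1.024 / 2^13 = 1.024 / 8192 = 0.000125 V = 125.00 µV.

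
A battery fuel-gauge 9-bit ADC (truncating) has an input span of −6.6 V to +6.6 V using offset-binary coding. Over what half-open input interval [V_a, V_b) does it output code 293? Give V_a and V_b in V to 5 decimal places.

[0.95391 V, 0.97969 V)

LSB = 13.2/2^9 = 25.781 mV.
V_a = V_low + 293·LSB = 0.953906 V; V_b = V_low + 294·LSB = 0.979688 V.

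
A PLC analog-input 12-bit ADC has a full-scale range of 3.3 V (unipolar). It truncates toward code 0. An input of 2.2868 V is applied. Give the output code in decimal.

With 4096 levels over 3.3 V, one step is 0.806 mV.
(V_in − V_low)/LSB = (2.2868 − 0) / 0.000805664 = 2838.404.
Floor → code 2838.

code 2838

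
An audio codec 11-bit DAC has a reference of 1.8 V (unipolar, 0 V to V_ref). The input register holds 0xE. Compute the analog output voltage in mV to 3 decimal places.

12.305 mV

LSB = 1.8 V / 2^11 = 0.879 mV.
Code 0xE = 14 decimal.
V_out = 0 + 14 × 0.000878906 V = 0.0123047 V.
= 12.305 mV.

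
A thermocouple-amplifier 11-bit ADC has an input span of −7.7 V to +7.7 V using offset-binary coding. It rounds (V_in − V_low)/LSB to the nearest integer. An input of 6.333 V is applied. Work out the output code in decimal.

With 2048 levels over 15.4 V, one step is 7.520 mV.
(V_in − V_low)/LSB = (6.333 − (−7.7)) / 0.00751953 = 1866.207.
So the output code is 1866.

code 1866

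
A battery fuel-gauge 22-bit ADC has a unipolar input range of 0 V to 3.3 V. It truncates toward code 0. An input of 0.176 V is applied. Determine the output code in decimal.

LSB = 3.3 V / 4194304 = 0.79 µV.
Input sits at 223696.213 steps above V_low.
So the output code is 223696.

code 223696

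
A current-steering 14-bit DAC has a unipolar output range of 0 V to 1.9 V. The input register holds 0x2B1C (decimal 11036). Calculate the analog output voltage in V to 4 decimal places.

1.2798 V

LSB = 1.9 V / 2^14 = 115.97 µV.
Code 0x2B1C = 11036 decimal.
V_out = 0 + 11036 × 0.000115967 V = 1.27981 V.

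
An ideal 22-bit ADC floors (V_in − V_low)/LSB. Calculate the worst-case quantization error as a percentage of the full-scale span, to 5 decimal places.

Truncating → worst-case error = 1 LSB = V_FS/2^22, so 100/4194304 = 2.38419e-05 % of full scale.

0.00002 %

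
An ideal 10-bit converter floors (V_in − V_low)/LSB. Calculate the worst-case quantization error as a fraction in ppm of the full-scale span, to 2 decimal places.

976.56 ppm

Truncating → worst-case error = 1 LSB = V_FS/2^10, so 1e+06/1024 = 976.562 ppm of full scale.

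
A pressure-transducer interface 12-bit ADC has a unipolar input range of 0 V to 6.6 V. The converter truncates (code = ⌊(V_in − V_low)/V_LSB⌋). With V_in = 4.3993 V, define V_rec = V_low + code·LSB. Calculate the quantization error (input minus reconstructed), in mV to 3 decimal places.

One LSB is 6.6 V / 4096 = 1.611 mV.
(V_in − V_low)/LSB = (4.3993 − 0)/0.00161133 = 2730.2322 → code 2730 (floor).
V_rec = 0 + 2730·0.00161133 = 4.3989258 V.
Error = 4.3993 − 4.3989258 = 0.000374219 V = 0.374 mV.

0.374 mV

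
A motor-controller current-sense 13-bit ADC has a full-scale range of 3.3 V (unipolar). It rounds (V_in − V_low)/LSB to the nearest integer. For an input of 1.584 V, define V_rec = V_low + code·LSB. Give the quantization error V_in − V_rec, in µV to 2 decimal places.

64.45 µV

LSB = 3.3/2^13 = 402.83 µV.
(1.584 − 0)/0.000402832 = 3932.1600; round gives code 3932.
Code 3932 maps back to 0 + 3932×0.000402832 V = 1.5839355 V.
Error = 1.584 − 1.5839355 = 6.44531e-05 V = 64.45 µV.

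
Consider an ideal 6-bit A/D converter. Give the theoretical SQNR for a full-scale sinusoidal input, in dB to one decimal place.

37.9 dB

SNR ≈ 6.02·N + 1.76 dB = 6.02·6 + 1.76 = 37.88 dB.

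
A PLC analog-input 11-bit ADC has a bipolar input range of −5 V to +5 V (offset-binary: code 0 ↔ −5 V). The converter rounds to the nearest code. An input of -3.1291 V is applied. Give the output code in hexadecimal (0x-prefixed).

Full-scale span = 10 V; LSB = 10/2^11 = 4.883 mV.
Input sits at 383.160 steps above V_low.
round(383.160) = 383.
In hexadecimal (0x-prefixed): 0x17F.

code 0x17F (decimal 383)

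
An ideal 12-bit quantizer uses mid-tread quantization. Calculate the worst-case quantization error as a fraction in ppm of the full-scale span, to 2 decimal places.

Rounding → worst-case error = ½ LSB = V_FS/2^13, so 1e+06/8192 = 122.07 ppm of full scale.

122.07 ppm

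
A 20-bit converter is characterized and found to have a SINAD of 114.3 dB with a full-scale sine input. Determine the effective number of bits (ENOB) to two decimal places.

ENOB = (SINAD − 1.76) / 6.02 = (114.3 − 1.76)/6.02 = 18.694.

18.69 bits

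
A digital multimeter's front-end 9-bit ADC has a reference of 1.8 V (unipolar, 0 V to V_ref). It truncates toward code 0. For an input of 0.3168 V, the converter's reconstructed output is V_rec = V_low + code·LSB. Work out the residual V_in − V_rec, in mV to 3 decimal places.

Step size: 1.8 V ÷ 2^9 = 3.516 mV.
Scaled input = 90.1120 LSBs, so code = 90.
V_rec = 0 + 90·0.00351563 = 0.31640625 V.
Error = 0.3168 − 0.31640625 = 0.00039375 V = 0.394 mV.

0.394 mV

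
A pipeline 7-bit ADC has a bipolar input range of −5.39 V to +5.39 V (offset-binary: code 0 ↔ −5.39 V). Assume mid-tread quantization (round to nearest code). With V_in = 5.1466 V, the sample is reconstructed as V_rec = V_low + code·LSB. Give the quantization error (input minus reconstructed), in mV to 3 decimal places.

Step size: 10.78 V ÷ 2^7 = 84.219 mV.
(5.1466 − (−5.39))/0.0842187 = 125.1099; round gives code 125.
Code 125 maps back to (−5.39) + 125×0.0842187 V = 5.1373438 V.
Error = 5.1466 − 5.1373438 = 0.00925625 V = 9.256 mV.

9.256 mV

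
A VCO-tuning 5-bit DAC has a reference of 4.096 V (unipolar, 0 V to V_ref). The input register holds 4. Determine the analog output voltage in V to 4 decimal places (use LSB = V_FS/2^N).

LSB = 4.096 V / 2^5 = 128.000 mV.
V_out = 0 + 4 × 0.128 V = 0.512 V.

0.5120 V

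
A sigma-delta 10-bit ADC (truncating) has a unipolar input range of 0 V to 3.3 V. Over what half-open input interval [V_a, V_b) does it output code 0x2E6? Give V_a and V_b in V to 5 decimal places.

LSB = 3.3/2^10 = 3.223 mV.
Code 0x2E6 = 742 decimal.
V_a = V_low + 742·LSB = 2.39121 V; V_b = V_low + 743·LSB = 2.39443 V.

[2.39121 V, 2.39443 V)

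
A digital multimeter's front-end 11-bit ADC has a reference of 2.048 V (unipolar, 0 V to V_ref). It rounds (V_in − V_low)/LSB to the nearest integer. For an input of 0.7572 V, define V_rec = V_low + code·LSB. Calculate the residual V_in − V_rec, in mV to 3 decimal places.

0.200 mV

One LSB is 2.048 V / 2048 = 1.000 mV.
(0.7572 − 0)/0.001 = 757.2000; round gives code 757.
V_rec = 0 + 757·0.001 = 0.757 V.
Difference: 0.0002 V → 0.200 mV.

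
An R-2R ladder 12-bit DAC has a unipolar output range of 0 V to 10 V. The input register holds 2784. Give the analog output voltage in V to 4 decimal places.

LSB = 10 V / 2^12 = 2.441 mV.
V_out = 0 + 2784 × 0.00244141 V = 6.79688 V.

6.7969 V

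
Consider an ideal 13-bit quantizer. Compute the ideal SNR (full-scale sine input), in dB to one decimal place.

80.0 dB

SNR ≈ 6.02·N + 1.76 dB = 6.02·13 + 1.76 = 80.02 dB.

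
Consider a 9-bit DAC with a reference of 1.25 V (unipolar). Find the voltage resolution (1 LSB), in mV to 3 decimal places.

Full-scale span = 1.25 V.
LSB = 1.25 / 2^9 = 1.25 / 512 = 0.00244141 V = 2.441 mV.

2.441 mV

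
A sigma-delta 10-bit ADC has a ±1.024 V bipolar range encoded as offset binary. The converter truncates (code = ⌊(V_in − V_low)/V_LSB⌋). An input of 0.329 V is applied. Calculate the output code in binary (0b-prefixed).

code 0b1010100100 (decimal 676)

LSB = 2.048 V / 1024 = 2.000 mV.
(0.329 − (−1.024)) / 0.002 = 676.500 LSBs.
Floor → code 676.
In binary (0b-prefixed): 0b1010100100.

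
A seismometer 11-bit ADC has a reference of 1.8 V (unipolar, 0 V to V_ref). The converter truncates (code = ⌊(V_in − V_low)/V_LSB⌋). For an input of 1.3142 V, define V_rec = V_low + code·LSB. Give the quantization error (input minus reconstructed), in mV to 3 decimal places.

One LSB is 1.8 V / 2048 = 0.879 mV.
(1.3142 − 0)/0.000878906 = 1495.2676; ⌊·⌋ gives code 1495.
V_rec = 0 + 1495·0.000878906 = 1.3139648 V.
V_in − V_rec = 0.000235156 V = 0.235 mV.

0.235 mV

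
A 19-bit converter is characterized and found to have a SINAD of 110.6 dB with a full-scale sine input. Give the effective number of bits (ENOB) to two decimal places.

ENOB = (SINAD − 1.76) / 6.02 = (110.6 − 1.76)/6.02 = 18.080.

18.08 bits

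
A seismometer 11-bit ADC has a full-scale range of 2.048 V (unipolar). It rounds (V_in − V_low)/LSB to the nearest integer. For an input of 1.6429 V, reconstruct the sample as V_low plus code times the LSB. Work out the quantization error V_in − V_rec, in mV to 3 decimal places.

-0.100 mV

One LSB is 2.048 V / 2048 = 1.000 mV.
Scaled input = 1642.9000 LSBs, so code = 1643.
Code 1643 maps back to 0 + 1643×0.001 V = 1.643 V.
V_in − V_rec = -0.0001 V = -0.100 mV.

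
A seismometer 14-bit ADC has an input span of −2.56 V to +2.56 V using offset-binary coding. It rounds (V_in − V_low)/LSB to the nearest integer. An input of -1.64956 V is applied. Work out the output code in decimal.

With 16384 levels over 5.12 V, one step is 312.50 µV.
Input sits at 2913.408 steps above V_low.
Round → code 2913.

code 2913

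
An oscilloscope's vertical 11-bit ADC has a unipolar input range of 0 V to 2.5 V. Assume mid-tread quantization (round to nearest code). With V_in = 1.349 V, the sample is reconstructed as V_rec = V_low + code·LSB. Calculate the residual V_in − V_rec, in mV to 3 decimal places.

0.123 mV

One LSB is 2.5 V / 2048 = 1.221 mV.
(V_in − V_low)/LSB = (1.349 − 0)/0.0012207 = 1105.1008 → code 1105 (round).
V_rec = 0 + 1105·0.0012207 = 1.348877 V.
V_in − V_rec = 0.000123047 V = 0.123 mV.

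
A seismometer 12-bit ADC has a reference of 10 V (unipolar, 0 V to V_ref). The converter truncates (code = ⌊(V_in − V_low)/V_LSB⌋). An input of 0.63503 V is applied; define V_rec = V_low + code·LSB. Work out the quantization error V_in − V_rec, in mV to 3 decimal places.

One LSB is 10 V / 4096 = 2.441 mV.
(0.63503 − 0)/0.00244141 = 260.1083; ⌊·⌋ gives code 260.
Reconstructed: 0.63476562 V.
Difference: 0.000264375 V → 0.264 mV.

0.264 mV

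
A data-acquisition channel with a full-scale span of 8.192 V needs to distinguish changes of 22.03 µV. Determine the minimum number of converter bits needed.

Number of steps required ≥ 8.192 V / 22.03 µV = 371856.56.
Need 2^N ≥ 371856.56; 2^18 = 262144, 2^19 = 524288.
Minimum N = 19.

19 bits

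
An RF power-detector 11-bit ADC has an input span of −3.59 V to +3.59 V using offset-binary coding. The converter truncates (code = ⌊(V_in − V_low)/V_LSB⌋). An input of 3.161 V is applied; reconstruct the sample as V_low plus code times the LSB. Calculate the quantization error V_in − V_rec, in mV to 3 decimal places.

2.221 mV

LSB = 7.18/2^11 = 3.506 mV.
(3.161 − (−3.59))/0.00350586 = 1925.6334; ⌊·⌋ gives code 1925.
V_rec = (−3.59) + 1925·0.00350586 = 3.1587793 V.
V_in − V_rec = 0.0022207 V = 2.221 mV.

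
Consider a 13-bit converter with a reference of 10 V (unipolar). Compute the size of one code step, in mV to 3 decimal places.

Full-scale span = 10 V.
LSB = 10 / 2^13 = 10 / 8192 = 0.0012207 V = 1.221 mV.

1.221 mV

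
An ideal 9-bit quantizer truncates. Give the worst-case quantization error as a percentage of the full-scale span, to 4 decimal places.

0.1953 %

Truncating → worst-case error = 1 LSB = V_FS/2^9, so 100/512 = 0.195312 % of full scale.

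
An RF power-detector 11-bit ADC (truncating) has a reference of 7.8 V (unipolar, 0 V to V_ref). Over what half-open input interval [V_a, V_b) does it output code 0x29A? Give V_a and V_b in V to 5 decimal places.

[2.53652 V, 2.54033 V)

LSB = 7.8/2^11 = 3.809 mV.
Code 0x29A = 666 decimal.
V_a = V_low + 666·LSB = 2.53652 V; V_b = V_low + 667·LSB = 2.54033 V.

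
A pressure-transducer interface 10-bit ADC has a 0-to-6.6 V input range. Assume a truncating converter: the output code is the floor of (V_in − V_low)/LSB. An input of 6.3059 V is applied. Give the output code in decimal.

LSB = 6.6 V / 1024 = 6.445 mV.
(V_in − V_low)/LSB = (6.3059 − 0) / 0.00644531 = 978.370.
⌊·⌋(978.370) = 978.

code 978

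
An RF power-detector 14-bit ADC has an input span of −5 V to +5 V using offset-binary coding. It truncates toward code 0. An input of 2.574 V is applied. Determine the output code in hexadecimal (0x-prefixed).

With 16384 levels over 10 V, one step is 0.610 mV.
Input sits at 12409.242 steps above V_low.
Floor → code 12409.
In hexadecimal (0x-prefixed): 0x3079.

code 0x3079 (decimal 12409)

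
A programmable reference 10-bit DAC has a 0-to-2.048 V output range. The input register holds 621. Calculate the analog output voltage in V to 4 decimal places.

LSB = 2.048 V / 2^10 = 2.000 mV.
V_out = 0 + 621 × 0.002 V = 1.242 V.

1.2420 V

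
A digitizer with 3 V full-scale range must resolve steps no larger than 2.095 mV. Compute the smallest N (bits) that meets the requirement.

11 bits

Number of steps required ≥ 3 V / 2.095 mV = 1431.98.
Need 2^N ≥ 1431.98; 2^10 = 1024, 2^11 = 2048.
Minimum N = 11.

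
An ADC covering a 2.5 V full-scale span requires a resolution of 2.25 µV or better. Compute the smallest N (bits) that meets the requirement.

Number of steps required ≥ 2.5 V / 2.25 µV = 1111111.11.
Need 2^N ≥ 1111111.11; 2^20 = 1048576, 2^21 = 2097152.
Minimum N = 21.

21 bits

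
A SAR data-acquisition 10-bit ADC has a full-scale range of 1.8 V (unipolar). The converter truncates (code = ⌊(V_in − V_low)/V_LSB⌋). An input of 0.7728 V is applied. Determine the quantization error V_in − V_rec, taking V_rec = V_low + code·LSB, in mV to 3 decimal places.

One LSB is 1.8 V / 1024 = 1.758 mV.
(V_in − V_low)/LSB = (0.7728 − 0)/0.00175781 = 439.6373 → code 439 (floor).
Reconstructed: 0.77167969 V.
Difference: 0.00112031 V → 1.120 mV.

1.120 mV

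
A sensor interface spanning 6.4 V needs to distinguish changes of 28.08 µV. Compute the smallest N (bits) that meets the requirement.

18 bits

Number of steps required ≥ 6.4 V / 28.08 µV = 227920.23.
Need 2^N ≥ 227920.23; 2^17 = 131072, 2^18 = 262144.
Minimum N = 18.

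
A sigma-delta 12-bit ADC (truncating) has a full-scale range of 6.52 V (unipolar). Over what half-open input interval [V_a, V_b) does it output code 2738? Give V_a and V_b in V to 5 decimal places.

[4.35834 V, 4.35993 V)

LSB = 6.52/2^12 = 1.592 mV.
V_a = V_low + 2738·LSB = 4.35834 V; V_b = V_low + 2739·LSB = 4.35993 V.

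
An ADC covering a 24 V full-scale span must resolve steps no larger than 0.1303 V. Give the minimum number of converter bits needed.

Number of steps required ≥ 24 V / 0.1303 V = 184.19.
Need 2^N ≥ 184.19; 2^7 = 128, 2^8 = 256.
Minimum N = 8.

8 bits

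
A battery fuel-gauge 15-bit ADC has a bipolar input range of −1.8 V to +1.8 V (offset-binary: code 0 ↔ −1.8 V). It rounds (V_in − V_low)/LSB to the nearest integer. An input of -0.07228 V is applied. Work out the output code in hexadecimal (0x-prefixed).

code 0x3D6E (decimal 15726)

Full-scale span = 3.6 V; LSB = 3.6/2^15 = 109.86 µV.
(V_in − V_low)/LSB = (-0.07228 − (−1.8)) / 0.000109863 = 15726.091.
round(15726.091) = 15726.
In hexadecimal (0x-prefixed): 0x3D6E.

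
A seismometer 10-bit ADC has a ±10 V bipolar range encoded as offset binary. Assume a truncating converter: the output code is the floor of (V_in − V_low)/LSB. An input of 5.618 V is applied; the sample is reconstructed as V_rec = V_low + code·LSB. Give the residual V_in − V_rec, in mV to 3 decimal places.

One LSB is 20 V / 1024 = 19.531 mV.
(V_in − V_low)/LSB = (5.618 − (−10))/0.0195312 = 799.6416 → code 799 (floor).
Reconstructed: 5.6054688 V.
Difference: 0.0125313 V → 12.531 mV.

12.531 mV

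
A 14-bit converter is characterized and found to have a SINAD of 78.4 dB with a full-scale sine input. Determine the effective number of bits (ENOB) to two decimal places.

ENOB = (SINAD − 1.76) / 6.02 = (78.4 − 1.76)/6.02 = 12.731.

12.73 bits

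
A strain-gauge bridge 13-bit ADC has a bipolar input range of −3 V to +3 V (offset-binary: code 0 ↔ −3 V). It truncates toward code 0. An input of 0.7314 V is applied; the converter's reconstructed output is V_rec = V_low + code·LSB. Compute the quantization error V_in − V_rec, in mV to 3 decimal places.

Step size: 6 V ÷ 2^13 = 0.732 mV.
(0.7314 − (−3))/0.000732422 = 5094.6048; ⌊·⌋ gives code 5094.
V_rec = (−3) + 5094·0.000732422 = 0.73095703 V.
Difference: 0.000442969 V → 0.443 mV.

0.443 mV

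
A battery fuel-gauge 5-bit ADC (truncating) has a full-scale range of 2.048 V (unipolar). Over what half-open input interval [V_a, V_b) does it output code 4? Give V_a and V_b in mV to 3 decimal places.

LSB = 2.048/2^5 = 64.000 mV.
V_a = V_low + 4·LSB = 0.256 V; V_b = V_low + 5·LSB = 0.32 V.

[256.000 mV, 320.000 mV)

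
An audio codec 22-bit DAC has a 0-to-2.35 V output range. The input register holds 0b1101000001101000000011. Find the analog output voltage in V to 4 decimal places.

LSB = 2.35 V / 2^22 = 0.56 µV.
Code 0b1101000001101000000011 = 3414531 decimal.
V_out = 0 + 3414531 × 5.60284e-07 V = 1.91311 V.

1.9131 V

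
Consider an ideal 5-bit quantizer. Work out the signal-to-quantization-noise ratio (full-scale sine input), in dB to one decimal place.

31.9 dB

SNR ≈ 6.02·N + 1.76 dB = 6.02·5 + 1.76 = 31.86 dB.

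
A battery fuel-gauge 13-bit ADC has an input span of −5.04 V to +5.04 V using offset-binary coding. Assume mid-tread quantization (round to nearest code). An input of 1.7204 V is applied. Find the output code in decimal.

Full-scale span = 10.08 V; LSB = 10.08/2^13 = 1.230 mV.
(1.7204 − (−5.04)) / 0.00123047 = 5494.166 LSBs.
Round → code 5494.

code 5494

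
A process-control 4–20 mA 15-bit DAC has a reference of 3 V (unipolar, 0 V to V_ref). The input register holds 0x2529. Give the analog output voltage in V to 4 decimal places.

LSB = 3 V / 2^15 = 91.55 µV.
Code 0x2529 = 9513 decimal.
V_out = 0 + 9513 × 9.15527e-05 V = 0.870941 V.

0.8709 V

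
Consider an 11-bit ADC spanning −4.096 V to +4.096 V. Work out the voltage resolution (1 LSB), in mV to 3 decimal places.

4.000 mV

Full-scale span = 8.192 V.
LSB = 8.192 / 2^11 = 8.192 / 2048 = 0.004 V = 4.000 mV.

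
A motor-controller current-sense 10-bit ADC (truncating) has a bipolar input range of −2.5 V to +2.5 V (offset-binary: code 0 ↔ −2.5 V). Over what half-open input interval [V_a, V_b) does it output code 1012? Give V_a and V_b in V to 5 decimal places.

LSB = 5/2^10 = 4.883 mV.
V_a = V_low + 1012·LSB = 2.44141 V; V_b = V_low + 1013·LSB = 2.44629 V.

[2.44141 V, 2.44629 V)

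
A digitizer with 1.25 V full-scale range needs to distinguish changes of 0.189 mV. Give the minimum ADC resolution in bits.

Number of steps required ≥ 1.25 V / 0.189 mV = 6613.76.
Need 2^N ≥ 6613.76; 2^12 = 4096, 2^13 = 8192.
Minimum N = 13.

13 bits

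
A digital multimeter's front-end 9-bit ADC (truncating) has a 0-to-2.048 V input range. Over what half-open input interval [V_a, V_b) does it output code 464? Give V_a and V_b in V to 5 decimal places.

LSB = 2.048/2^9 = 4.000 mV.
V_a = V_low + 464·LSB = 1.856 V; V_b = V_low + 465·LSB = 1.86 V.

[1.85600 V, 1.86000 V)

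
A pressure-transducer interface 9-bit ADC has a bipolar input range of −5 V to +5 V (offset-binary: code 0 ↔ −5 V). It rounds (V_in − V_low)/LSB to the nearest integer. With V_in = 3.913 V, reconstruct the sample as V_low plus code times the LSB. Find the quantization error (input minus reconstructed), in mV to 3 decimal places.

6.750 mV

One LSB is 10 V / 512 = 19.531 mV.
(3.913 − (−5))/0.0195312 = 456.3456; round gives code 456.
V_rec = (−5) + 456·0.0195312 = 3.90625 V.
Error = 3.913 − 3.90625 = 0.00675 V = 6.750 mV.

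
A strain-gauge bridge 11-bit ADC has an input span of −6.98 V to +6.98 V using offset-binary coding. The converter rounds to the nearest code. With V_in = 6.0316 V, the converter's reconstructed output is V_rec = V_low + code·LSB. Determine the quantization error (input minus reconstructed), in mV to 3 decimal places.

-0.920 mV

Step size: 13.96 V ÷ 2^11 = 6.816 mV.
(6.0316 − (−6.98))/0.00681641 = 1908.8651; round gives code 1909.
V_rec = (−6.98) + 1909·0.00681641 = 6.0325195 V.
V_in − V_rec = -0.000919531 V = -0.920 mV.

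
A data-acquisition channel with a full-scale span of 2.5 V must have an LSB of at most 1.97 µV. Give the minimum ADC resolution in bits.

21 bits

Number of steps required ≥ 2.5 V / 1.97 µV = 1269035.53.
Need 2^N ≥ 1269035.53; 2^20 = 1048576, 2^21 = 2097152.
Minimum N = 21.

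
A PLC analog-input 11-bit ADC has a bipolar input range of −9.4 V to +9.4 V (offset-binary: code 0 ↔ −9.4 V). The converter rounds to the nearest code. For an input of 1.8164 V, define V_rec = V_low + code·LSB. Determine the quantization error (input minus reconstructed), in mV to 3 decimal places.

One LSB is 18.8 V / 2048 = 9.180 mV.
(1.8164 − (−9.4))/0.00917969 = 1221.8717; round gives code 1222.
Reconstructed: 1.8175781 V.
Error = 1.8164 − 1.8175781 = -0.00117812 V = -1.178 mV.

-1.178 mV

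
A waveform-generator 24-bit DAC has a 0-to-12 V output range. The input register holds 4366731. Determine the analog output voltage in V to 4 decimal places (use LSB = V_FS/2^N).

3.1233 V

LSB = 12 V / 2^24 = 0.72 µV.
V_out = 0 + 4366731 × 7.15256e-07 V = 3.12333 V.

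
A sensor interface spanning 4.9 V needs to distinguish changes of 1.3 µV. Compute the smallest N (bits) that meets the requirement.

Number of steps required ≥ 4.9 V / 1.3 µV = 3769230.77.
Need 2^N ≥ 3769230.77; 2^21 = 2097152, 2^22 = 4194304.
Minimum N = 22.

22 bits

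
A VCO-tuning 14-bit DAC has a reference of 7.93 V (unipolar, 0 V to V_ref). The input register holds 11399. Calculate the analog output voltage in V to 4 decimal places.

5.5172 V

LSB = 7.93 V / 2^14 = 484.01 µV.
V_out = 0 + 11399 × 0.000484009 V = 5.51722 V.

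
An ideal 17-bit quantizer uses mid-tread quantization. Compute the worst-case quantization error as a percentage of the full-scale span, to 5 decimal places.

0.00038 %

Rounding → worst-case error = ½ LSB = V_FS/2^18, so 100/262144 = 0.00038147 % of full scale.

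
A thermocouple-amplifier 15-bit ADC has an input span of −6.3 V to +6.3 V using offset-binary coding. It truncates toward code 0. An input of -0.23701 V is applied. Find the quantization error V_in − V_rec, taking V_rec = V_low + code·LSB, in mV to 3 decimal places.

One LSB is 12.6 V / 32768 = 384.52 µV.
Scaled input = 15767.6235 LSBs, so code = 15767.
Reconstructed: -0.23724976 V.
Error = -0.23701 − (−0.23724976) = 0.000239756 V = 0.240 mV.

0.240 mV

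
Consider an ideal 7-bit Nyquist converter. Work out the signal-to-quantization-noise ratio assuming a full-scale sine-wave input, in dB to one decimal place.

43.9 dB

SNR ≈ 6.02·N + 1.76 dB = 6.02·7 + 1.76 = 43.90 dB.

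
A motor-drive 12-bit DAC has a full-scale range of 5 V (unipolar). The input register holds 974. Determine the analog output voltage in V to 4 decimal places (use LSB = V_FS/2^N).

LSB = 5 V / 2^12 = 1.221 mV.
V_out = 0 + 974 × 0.0012207 V = 1.18896 V.

1.1890 V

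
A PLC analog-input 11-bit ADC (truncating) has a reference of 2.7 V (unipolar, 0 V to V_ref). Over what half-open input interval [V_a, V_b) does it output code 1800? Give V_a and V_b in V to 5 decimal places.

LSB = 2.7/2^11 = 1.318 mV.
V_a = V_low + 1800·LSB = 2.37305 V; V_b = V_low + 1801·LSB = 2.37437 V.

[2.37305 V, 2.37437 V)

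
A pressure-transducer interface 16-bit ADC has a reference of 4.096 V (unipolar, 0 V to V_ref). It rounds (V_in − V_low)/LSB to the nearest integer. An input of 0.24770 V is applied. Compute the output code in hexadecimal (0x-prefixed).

code 0xF7B (decimal 3963)

With 65536 levels over 4.096 V, one step is 62.50 µV.
(0.24770 − 0) / 6.25e-05 = 3963.200 LSBs.
So the output code is 3963.
In hexadecimal (0x-prefixed): 0xF7B.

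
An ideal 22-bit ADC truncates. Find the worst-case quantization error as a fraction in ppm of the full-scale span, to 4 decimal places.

0.2384 ppm

Truncating → worst-case error = 1 LSB = V_FS/2^22, so 1e+06/4194304 = 0.238419 ppm of full scale.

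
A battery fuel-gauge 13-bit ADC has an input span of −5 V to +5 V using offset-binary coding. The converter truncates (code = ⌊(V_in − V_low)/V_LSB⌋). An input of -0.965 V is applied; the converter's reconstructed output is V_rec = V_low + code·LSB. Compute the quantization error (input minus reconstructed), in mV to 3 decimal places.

0.576 mV

One LSB is 10 V / 8192 = 1.221 mV.
(-0.965 − (−5))/0.0012207 = 3305.4720; ⌊·⌋ gives code 3305.
Reconstructed: -0.96557617 V.
V_in − V_rec = 0.000576172 V = 0.576 mV.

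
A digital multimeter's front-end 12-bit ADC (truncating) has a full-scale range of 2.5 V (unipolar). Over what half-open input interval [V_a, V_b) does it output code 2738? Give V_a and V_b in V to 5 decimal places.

LSB = 2.5/2^12 = 0.610 mV.
V_a = V_low + 2738·LSB = 1.67114 V; V_b = V_low + 2739·LSB = 1.67175 V.

[1.67114 V, 1.67175 V)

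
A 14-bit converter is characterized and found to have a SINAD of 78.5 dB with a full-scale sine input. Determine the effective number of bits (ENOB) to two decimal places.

ENOB = (SINAD − 1.76) / 6.02 = (78.5 − 1.76)/6.02 = 12.748.

12.75 bits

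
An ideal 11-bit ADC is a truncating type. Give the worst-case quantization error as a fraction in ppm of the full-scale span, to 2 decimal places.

Truncating → worst-case error = 1 LSB = V_FS/2^11, so 1e+06/2048 = 488.281 ppm of full scale.

488.28 ppm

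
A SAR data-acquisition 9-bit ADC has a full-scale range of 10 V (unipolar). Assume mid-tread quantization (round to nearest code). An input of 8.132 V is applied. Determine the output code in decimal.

code 416

LSB = 10 V / 512 = 19.531 mV.
Input sits at 416.358 steps above V_low.
So the output code is 416.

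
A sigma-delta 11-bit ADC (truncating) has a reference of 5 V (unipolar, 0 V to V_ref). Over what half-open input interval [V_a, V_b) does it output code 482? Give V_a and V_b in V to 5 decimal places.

LSB = 5/2^11 = 2.441 mV.
V_a = V_low + 482·LSB = 1.17676 V; V_b = V_low + 483·LSB = 1.1792 V.

[1.17676 V, 1.17920 V)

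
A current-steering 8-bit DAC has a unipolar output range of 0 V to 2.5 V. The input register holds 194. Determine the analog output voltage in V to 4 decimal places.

1.8945 V

LSB = 2.5 V / 2^8 = 9.766 mV.
V_out = 0 + 194 × 0.00976562 V = 1.89453 V.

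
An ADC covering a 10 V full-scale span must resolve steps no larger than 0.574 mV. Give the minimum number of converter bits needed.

15 bits

Number of steps required ≥ 10 V / 0.574 mV = 17421.60.
Need 2^N ≥ 17421.60; 2^14 = 16384, 2^15 = 32768.
Minimum N = 15.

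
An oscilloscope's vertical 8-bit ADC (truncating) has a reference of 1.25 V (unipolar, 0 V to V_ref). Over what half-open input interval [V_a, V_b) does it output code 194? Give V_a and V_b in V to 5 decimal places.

LSB = 1.25/2^8 = 4.883 mV.
V_a = V_low + 194·LSB = 0.947266 V; V_b = V_low + 195·LSB = 0.952148 V.

[0.94727 V, 0.95215 V)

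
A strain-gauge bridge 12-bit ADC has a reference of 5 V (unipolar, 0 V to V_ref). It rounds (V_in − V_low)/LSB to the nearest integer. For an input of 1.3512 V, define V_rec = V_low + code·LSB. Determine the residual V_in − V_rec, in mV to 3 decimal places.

LSB = 5/2^12 = 1.221 mV.
(V_in − V_low)/LSB = (1.3512 − 0)/0.0012207 = 1106.9030 → code 1107 (round).
Code 1107 maps back to 0 + 1107×0.0012207 V = 1.3513184 V.
V_in − V_rec = -0.000118359 V = -0.118 mV.

-0.118 mV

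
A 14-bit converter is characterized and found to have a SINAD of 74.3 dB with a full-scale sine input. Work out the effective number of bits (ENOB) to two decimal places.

ENOB = (SINAD − 1.76) / 6.02 = (74.3 − 1.76)/6.02 = 12.050.

12.05 bits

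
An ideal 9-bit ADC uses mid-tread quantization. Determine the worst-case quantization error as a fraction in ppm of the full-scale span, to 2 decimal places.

Rounding → worst-case error = ½ LSB = V_FS/2^10, so 1e+06/1024 = 976.562 ppm of full scale.

976.56 ppm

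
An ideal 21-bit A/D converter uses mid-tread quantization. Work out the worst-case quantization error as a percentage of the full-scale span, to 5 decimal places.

Rounding → worst-case error = ½ LSB = V_FS/2^22, so 100/4194304 = 2.38419e-05 % of full scale.

0.00002 %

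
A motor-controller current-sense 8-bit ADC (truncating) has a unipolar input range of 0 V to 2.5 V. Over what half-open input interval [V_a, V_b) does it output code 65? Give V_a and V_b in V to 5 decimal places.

[0.63477 V, 0.64453 V)

LSB = 2.5/2^8 = 9.766 mV.
V_a = V_low + 65·LSB = 0.634766 V; V_b = V_low + 66·LSB = 0.644531 V.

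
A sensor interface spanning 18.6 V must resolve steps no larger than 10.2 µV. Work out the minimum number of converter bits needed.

21 bits

Number of steps required ≥ 18.6 V / 10.2 µV = 1823529.41.
Need 2^N ≥ 1823529.41; 2^20 = 1048576, 2^21 = 2097152.
Minimum N = 21.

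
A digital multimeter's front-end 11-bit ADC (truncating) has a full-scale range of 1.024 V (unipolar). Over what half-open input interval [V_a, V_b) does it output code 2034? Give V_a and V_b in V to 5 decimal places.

LSB = 1.024/2^11 = 0.500 mV.
V_a = V_low + 2034·LSB = 1.017 V; V_b = V_low + 2035·LSB = 1.0175 V.

[1.01700 V, 1.01750 V)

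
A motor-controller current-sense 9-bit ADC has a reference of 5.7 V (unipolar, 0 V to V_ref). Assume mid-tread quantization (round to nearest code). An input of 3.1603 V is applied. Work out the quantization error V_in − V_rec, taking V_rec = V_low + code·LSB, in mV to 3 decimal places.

LSB = 5.7/2^9 = 11.133 mV.
Scaled input = 283.8726 LSBs, so code = 284.
Reconstructed: 3.1617187 V.
Difference: -0.00141875 V → -1.419 mV.

-1.419 mV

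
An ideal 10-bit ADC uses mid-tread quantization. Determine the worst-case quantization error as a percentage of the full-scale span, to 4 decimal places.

Rounding → worst-case error = ½ LSB = V_FS/2^11, so 100/2048 = 0.0488281 % of full scale.

0.0488 %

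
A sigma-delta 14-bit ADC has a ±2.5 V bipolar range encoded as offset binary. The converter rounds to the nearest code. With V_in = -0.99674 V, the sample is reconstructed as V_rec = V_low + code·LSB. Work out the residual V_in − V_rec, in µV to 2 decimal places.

-35.90 µV

One LSB is 5 V / 16384 = 305.18 µV.
Scaled input = 4925.8824 LSBs, so code = 4926.
Code 4926 maps back to (−2.5) + 4926×0.000305176 V = -0.9967041 V.
Difference: -3.58984e-05 V → -35.90 µV.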